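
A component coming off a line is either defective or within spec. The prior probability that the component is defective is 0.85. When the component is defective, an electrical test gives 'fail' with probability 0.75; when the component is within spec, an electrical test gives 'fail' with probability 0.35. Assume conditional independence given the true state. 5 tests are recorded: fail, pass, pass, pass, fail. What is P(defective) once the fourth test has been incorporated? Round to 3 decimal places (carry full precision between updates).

0.409

After 'fail': P(defective) = 0.75·0.8500 / (0.75·0.8500 + 0.35·0.1500) ≈ 0.9239
After 'pass': P(defective) = 0.25·0.9239 / (0.25·0.9239 + 0.65·0.0761) ≈ 0.8236
After 'pass': P(defective) = 0.25·0.8236 / (0.25·0.8236 + 0.65·0.1764) ≈ 0.6424
After 'pass': P(defective) = 0.25·0.6424 / (0.25·0.6424 + 0.65·0.3576) ≈ 0.4086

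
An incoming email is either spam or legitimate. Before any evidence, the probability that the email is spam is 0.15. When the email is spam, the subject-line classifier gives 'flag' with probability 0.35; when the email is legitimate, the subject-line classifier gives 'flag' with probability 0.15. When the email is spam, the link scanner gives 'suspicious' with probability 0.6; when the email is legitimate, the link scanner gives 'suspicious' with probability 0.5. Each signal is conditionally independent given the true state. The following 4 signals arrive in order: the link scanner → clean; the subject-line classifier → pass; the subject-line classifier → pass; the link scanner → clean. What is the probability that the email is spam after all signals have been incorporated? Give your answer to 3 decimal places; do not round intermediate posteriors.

Apply Bayes' rule sequentially, carrying P(spam) forward.
After the link scanner='clean': P(spam) = 0.4·0.1500 / (0.4·0.1500 + 0.5·0.8500) ≈ 0.1237
After the subject-line classifier='pass': P(spam) = 0.65·0.1237 / (0.65·0.1237 + 0.85·0.8763) ≈ 0.0974
After the subject-line classifier='pass': P(spam) = 0.65·0.0974 / (0.65·0.0974 + 0.85·0.9026) ≈ 0.0763
After the link scanner='clean': P(spam) = 0.4·0.0763 / (0.4·0.0763 + 0.5·0.9237) ≈ 0.0620

0.062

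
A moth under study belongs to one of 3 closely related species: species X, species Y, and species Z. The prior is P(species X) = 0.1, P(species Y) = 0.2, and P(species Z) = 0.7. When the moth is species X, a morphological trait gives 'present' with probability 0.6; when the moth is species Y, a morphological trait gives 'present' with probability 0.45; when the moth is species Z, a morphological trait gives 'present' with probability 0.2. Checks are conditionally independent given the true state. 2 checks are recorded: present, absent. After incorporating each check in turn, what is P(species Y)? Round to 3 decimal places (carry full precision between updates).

0.267

After 'present': normaliser = 0.6·0.1000 + 0.45·0.2000 + 0.2·0.7000; P(species X) ≈ 0.2069, P(species Y) ≈ 0.3103, P(species Z) ≈ 0.4828
After 'absent': normaliser = 0.4·0.2069 + 0.55·0.3103 + 0.8·0.4828; P(species X) ≈ 0.1294, P(species Y) ≈ 0.2668, P(species Z) ≈ 0.6038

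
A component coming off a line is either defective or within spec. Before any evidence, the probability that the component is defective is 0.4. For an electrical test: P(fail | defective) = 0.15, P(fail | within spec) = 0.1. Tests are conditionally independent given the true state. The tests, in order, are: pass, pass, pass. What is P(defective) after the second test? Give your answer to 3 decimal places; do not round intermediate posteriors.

0.373

After 'pass': P(defective) = 0.85·0.4000 / (0.85·0.4000 + 0.9·0.6000) ≈ 0.3864
After 'pass': P(defective) = 0.85·0.3864 / (0.85·0.3864 + 0.9·0.6136) ≈ 0.3729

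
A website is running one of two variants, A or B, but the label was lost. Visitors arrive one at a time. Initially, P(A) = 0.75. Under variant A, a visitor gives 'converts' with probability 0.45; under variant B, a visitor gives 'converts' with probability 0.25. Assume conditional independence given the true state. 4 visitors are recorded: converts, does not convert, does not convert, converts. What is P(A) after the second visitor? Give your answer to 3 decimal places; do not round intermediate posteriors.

0.798

After 'converts': P(A) = 0.45·0.7500 / (0.45·0.7500 + 0.25·0.2500) ≈ 0.8438
After 'does not convert': P(A) = 0.55·0.8438 / (0.55·0.8438 + 0.75·0.1562) ≈ 0.7984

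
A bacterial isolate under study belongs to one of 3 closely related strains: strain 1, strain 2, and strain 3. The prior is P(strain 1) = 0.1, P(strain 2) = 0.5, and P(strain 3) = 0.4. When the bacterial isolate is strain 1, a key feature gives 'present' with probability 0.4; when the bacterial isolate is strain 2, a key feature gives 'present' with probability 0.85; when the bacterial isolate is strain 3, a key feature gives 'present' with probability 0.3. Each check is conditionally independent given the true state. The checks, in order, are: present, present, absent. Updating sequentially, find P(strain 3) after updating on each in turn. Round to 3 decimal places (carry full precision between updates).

0.283

After 'present': normaliser = 0.4·0.1000 + 0.85·0.5000 + 0.3·0.4000; P(strain 1) ≈ 0.0684, P(strain 2) ≈ 0.7265, P(strain 3) ≈ 0.2051
After 'present': normaliser = 0.4·0.0684 + 0.85·0.7265 + 0.3·0.2051; P(strain 1) ≈ 0.0387, P(strain 2) ≈ 0.8742, P(strain 3) ≈ 0.0871
After 'absent': normaliser = 0.6·0.0387 + 0.15·0.8742 + 0.7·0.0871; P(strain 1) ≈ 0.1079, P(strain 2) ≈ 0.6089, P(strain 3) ≈ 0.2832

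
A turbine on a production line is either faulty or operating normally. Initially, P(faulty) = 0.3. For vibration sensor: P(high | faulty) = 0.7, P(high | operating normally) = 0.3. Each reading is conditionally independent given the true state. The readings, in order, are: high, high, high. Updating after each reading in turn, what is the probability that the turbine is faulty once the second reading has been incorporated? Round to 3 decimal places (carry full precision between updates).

0.700

Each posterior becomes the prior for the next update.
After 'high': P(faulty) = 0.7·0.3000 / (0.7·0.3000 + 0.3·0.7000) ≈ 0.5000
After 'high': P(faulty) = 0.7·0.5000 / (0.7·0.5000 + 0.3·0.5000) ≈ 0.7000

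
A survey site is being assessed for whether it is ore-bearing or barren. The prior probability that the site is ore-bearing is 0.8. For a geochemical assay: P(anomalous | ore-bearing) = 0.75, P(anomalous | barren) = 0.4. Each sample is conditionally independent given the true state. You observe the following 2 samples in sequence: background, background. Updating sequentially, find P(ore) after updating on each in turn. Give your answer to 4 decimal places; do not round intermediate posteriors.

0.4098

After 'background': P(ore) = 0.25·0.8000 / (0.25·0.8000 + 0.6·0.2000) ≈ 0.6250
After 'background': P(ore) = 0.25·0.6250 / (0.25·0.6250 + 0.6·0.3750) ≈ 0.4098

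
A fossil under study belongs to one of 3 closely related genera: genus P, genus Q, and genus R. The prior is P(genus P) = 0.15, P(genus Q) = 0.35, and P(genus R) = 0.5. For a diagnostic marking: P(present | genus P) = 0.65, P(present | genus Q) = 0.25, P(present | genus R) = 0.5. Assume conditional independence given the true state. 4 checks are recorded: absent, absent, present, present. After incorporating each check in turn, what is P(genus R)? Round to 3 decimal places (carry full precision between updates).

0.609

Each posterior becomes the prior for the next update.
After 'absent': normaliser = 0.35·0.1500 + 0.75·0.3500 + 0.5·0.5000; P(genus P) ≈ 0.0929, P(genus Q) ≈ 0.4646, P(genus R) ≈ 0.4425
After 'absent': normaliser = 0.35·0.0929 + 0.75·0.4646 + 0.5·0.4425; P(genus P) ≈ 0.0540, P(genus Q) ≈ 0.5786, P(genus R) ≈ 0.3674
After 'present': normaliser = 0.65·0.0540 + 0.25·0.5786 + 0.5·0.3674; P(genus P) ≈ 0.0966, P(genus Q) ≈ 0.3980, P(genus R) ≈ 0.5054
After 'present': normaliser = 0.65·0.0966 + 0.25·0.3980 + 0.5·0.5054; P(genus P) ≈ 0.1513, P(genus Q) ≈ 0.2398, P(genus R) ≈ 0.6089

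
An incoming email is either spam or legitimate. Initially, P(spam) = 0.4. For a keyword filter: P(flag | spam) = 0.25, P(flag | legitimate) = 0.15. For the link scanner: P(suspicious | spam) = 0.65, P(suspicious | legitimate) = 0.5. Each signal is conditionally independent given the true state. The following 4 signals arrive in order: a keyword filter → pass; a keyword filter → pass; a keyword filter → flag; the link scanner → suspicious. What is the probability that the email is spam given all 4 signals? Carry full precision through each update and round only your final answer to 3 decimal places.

0.529

After a keyword filter='pass': P(spam) = 0.75·0.4000 / (0.75·0.4000 + 0.85·0.6000) ≈ 0.3704
After a keyword filter='pass': P(spam) = 0.75·0.3704 / (0.75·0.3704 + 0.85·0.6296) ≈ 0.3417
After a keyword filter='flag': P(spam) = 0.25·0.3417 / (0.25·0.3417 + 0.15·0.6583) ≈ 0.4638
After the link scanner='suspicious': P(spam) = 0.65·0.4638 / (0.65·0.4638 + 0.5·0.5362) ≈ 0.5293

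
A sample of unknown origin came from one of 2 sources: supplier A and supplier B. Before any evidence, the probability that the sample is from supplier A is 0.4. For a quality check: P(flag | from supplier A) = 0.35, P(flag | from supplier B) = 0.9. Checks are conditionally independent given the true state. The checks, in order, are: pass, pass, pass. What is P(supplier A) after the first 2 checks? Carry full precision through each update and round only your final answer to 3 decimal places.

0.966

After 'pass': P(supplier A) = 0.65·0.4000 / (0.65·0.4000 + 0.1·0.6000) ≈ 0.8125
After 'pass': P(supplier A) = 0.65·0.8125 / (0.65·0.8125 + 0.1·0.1875) ≈ 0.9657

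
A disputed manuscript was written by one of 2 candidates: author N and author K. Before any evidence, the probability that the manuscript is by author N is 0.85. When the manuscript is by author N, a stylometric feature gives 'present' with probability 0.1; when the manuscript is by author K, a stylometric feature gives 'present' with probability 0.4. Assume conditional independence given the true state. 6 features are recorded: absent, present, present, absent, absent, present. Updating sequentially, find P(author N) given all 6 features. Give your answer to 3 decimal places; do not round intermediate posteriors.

Apply Bayes' rule sequentially, carrying P(author N) forward.
After 'absent': P(author N) = 0.9·0.8500 / (0.9·0.8500 + 0.6·0.1500) ≈ 0.8947
After 'present': P(author N) = 0.1·0.8947 / (0.1·0.8947 + 0.4·0.1053) ≈ 0.6800
After 'present': P(author N) = 0.1·0.6800 / (0.1·0.6800 + 0.4·0.3200) ≈ 0.3469
After 'absent': P(author N) = 0.9·0.3469 / (0.9·0.3469 + 0.6·0.6531) ≈ 0.4435
After 'absent': P(author N) = 0.9·0.4435 / (0.9·0.4435 + 0.6·0.5565) ≈ 0.5445
After 'present': P(author N) = 0.1·0.5445 / (0.1·0.5445 + 0.4·0.4555) ≈ 0.2301

0.230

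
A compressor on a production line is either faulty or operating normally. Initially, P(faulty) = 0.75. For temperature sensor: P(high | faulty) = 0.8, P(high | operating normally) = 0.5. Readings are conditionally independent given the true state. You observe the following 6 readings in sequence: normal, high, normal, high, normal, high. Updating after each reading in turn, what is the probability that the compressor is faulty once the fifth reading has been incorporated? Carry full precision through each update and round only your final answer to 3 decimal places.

0.330

After 'normal': P(faulty) = 0.2·0.7500 / (0.2·0.7500 + 0.5·0.2500) ≈ 0.5455
After 'high': P(faulty) = 0.8·0.5455 / (0.8·0.5455 + 0.5·0.4545) ≈ 0.6575
After 'normal': P(faulty) = 0.2·0.6575 / (0.2·0.6575 + 0.5·0.3425) ≈ 0.4344
After 'high': P(faulty) = 0.8·0.4344 / (0.8·0.4344 + 0.5·0.5656) ≈ 0.5513
After 'normal': P(faulty) = 0.2·0.5513 / (0.2·0.5513 + 0.5·0.4487) ≈ 0.3295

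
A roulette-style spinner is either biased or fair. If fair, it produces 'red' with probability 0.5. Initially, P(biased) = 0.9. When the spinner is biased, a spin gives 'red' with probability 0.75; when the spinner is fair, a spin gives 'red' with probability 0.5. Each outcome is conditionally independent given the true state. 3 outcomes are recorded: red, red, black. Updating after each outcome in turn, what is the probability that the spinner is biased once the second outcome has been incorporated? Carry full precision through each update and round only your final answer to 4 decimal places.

0.9529

Each posterior becomes the prior for the next update.
After 'red': P(biased) = 0.75·0.9000 / (0.75·0.9000 + 0.5·0.1000) ≈ 0.9310
After 'red': P(biased) = 0.75·0.9310 / (0.75·0.9310 + 0.5·0.0690) ≈ 0.9529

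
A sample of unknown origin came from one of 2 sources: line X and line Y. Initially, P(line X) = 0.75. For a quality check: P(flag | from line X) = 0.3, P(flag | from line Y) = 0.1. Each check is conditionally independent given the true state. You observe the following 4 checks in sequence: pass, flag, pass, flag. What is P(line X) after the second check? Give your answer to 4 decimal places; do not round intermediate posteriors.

0.8750

After 'pass': P(line X) = 0.7·0.7500 / (0.7·0.7500 + 0.9·0.2500) ≈ 0.7000
After 'flag': P(line X) = 0.3·0.7000 / (0.3·0.7000 + 0.1·0.3000) ≈ 0.8750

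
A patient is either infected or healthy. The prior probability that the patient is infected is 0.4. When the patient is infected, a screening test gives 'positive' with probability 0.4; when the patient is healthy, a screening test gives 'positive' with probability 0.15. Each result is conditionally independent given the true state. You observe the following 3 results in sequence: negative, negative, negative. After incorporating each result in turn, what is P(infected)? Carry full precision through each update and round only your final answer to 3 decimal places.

0.190

Apply Bayes' rule sequentially, carrying P(infected) forward.
After 'negative': P(infected) = 0.6·0.4000 / (0.6·0.4000 + 0.85·0.6000) ≈ 0.3200
After 'negative': P(infected) = 0.6·0.3200 / (0.6·0.3200 + 0.85·0.6800) ≈ 0.2494
After 'negative': P(infected) = 0.6·0.2494 / (0.6·0.2494 + 0.85·0.7506) ≈ 0.1899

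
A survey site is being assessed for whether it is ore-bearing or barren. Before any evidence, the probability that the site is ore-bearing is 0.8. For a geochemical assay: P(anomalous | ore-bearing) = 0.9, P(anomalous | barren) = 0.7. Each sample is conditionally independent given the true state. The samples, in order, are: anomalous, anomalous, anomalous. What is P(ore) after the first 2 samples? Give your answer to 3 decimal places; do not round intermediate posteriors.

0.869

After 'anomalous': P(ore) = 0.9·0.8000 / (0.9·0.8000 + 0.7·0.2000) ≈ 0.8372
After 'anomalous': P(ore) = 0.9·0.8372 / (0.9·0.8372 + 0.7·0.1628) ≈ 0.8686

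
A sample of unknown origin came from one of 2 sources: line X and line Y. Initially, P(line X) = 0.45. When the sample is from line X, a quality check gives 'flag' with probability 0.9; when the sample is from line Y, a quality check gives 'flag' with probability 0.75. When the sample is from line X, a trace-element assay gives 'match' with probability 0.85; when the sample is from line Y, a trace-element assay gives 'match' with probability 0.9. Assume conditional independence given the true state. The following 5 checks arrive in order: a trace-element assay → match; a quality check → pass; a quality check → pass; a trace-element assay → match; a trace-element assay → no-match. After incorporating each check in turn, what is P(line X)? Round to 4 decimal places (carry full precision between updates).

0.1490

Each posterior becomes the prior for the next update.
After a trace-element assay='match': P(line X) = 0.85·0.4500 / (0.85·0.4500 + 0.9·0.5500) ≈ 0.4359
After a quality check='pass': P(line X) = 0.1·0.4359 / (0.1·0.4359 + 0.25·0.5641) ≈ 0.2361
After a quality check='pass': P(line X) = 0.1·0.2361 / (0.1·0.2361 + 0.25·0.7639) ≈ 0.1100
After a trace-element assay='match': P(line X) = 0.85·0.1100 / (0.85·0.1100 + 0.9·0.8900) ≈ 0.1046
After a trace-element assay='no-match': P(line X) = 0.15·0.1046 / (0.15·0.1046 + 0.1·0.8954) ≈ 0.1490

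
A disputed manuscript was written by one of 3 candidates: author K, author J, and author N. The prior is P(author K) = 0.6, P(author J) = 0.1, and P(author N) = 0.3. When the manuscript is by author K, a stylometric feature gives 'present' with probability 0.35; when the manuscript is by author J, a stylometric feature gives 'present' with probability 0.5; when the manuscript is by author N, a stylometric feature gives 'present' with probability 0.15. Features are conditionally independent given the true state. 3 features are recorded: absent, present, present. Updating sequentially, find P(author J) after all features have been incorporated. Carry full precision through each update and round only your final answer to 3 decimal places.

Each posterior becomes the prior for the next update.
After 'absent': normaliser = 0.65·0.6000 + 0.5·0.1000 + 0.85·0.3000; P(author K) ≈ 0.5612, P(author J) ≈ 0.0719, P(author N) ≈ 0.3669
After 'present': normaliser = 0.35·0.5612 + 0.5·0.0719 + 0.15·0.3669; P(author K) ≈ 0.6834, P(author J) ≈ 0.1252, P(author N) ≈ 0.1915
After 'present': normaliser = 0.35·0.6834 + 0.5·0.1252 + 0.15·0.1915; P(author K) ≈ 0.7237, P(author J) ≈ 0.1894, P(author N) ≈ 0.0869

0.189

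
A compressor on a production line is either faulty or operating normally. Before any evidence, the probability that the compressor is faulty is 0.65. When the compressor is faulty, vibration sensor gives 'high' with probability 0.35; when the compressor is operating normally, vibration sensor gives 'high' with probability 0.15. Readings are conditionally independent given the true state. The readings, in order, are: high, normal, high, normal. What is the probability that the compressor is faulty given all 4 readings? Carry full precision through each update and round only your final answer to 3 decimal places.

After 'high': P(faulty) = 0.35·0.6500 / (0.35·0.6500 + 0.15·0.3500) ≈ 0.8125
After 'normal': P(faulty) = 0.65·0.8125 / (0.65·0.8125 + 0.85·0.1875) ≈ 0.7682
After 'high': P(faulty) = 0.35·0.7682 / (0.35·0.7682 + 0.15·0.2318) ≈ 0.8855
After 'normal': P(faulty) = 0.65·0.8855 / (0.65·0.8855 + 0.85·0.1145) ≈ 0.8553

0.855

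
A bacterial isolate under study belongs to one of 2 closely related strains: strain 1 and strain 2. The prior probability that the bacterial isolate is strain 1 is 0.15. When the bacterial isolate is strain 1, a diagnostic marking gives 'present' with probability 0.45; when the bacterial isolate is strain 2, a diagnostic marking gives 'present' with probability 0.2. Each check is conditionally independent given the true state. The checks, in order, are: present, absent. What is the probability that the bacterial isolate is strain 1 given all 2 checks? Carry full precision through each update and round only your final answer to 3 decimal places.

After 'present': P(strain 1) = 0.45·0.1500 / (0.45·0.1500 + 0.2·0.8500) ≈ 0.2842
After 'absent': P(strain 1) = 0.55·0.2842 / (0.55·0.2842 + 0.8·0.7158) ≈ 0.2144

0.214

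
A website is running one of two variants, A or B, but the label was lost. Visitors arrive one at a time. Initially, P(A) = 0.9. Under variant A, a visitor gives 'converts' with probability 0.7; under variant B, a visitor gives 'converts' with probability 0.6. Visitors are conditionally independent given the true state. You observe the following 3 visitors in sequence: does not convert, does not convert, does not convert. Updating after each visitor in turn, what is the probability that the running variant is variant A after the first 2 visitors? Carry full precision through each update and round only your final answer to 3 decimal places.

0.835

Apply Bayes' rule sequentially, carrying P(A) forward.
After 'does not convert': P(A) = 0.3·0.9000 / (0.3·0.9000 + 0.4·0.1000) ≈ 0.8710
After 'does not convert': P(A) = 0.3·0.8710 / (0.3·0.8710 + 0.4·0.1290) ≈ 0.8351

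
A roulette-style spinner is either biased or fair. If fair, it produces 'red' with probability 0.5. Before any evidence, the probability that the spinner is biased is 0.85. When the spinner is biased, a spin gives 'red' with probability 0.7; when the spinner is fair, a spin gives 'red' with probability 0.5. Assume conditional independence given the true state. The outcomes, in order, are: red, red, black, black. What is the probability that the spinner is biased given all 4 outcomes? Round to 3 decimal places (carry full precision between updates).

0.800

Apply Bayes' rule sequentially, carrying P(biased) forward.
After 'red': P(biased) = 0.7·0.8500 / (0.7·0.8500 + 0.5·0.1500) ≈ 0.8881
After 'red': P(biased) = 0.7·0.8881 / (0.7·0.8881 + 0.5·0.1119) ≈ 0.9174
After 'black': P(biased) = 0.3·0.9174 / (0.3·0.9174 + 0.5·0.0826) ≈ 0.8695
After 'black': P(biased) = 0.3·0.8695 / (0.3·0.8695 + 0.5·0.1305) ≈ 0.7999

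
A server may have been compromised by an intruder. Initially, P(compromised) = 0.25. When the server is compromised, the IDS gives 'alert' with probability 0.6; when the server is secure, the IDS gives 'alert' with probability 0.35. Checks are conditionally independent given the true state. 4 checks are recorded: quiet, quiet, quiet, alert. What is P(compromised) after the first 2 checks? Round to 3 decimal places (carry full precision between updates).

0.112

After 'quiet': P(compromised) = 0.4·0.2500 / (0.4·0.2500 + 0.65·0.7500) ≈ 0.1702
After 'quiet': P(compromised) = 0.4·0.1702 / (0.4·0.1702 + 0.65·0.8298) ≈ 0.1121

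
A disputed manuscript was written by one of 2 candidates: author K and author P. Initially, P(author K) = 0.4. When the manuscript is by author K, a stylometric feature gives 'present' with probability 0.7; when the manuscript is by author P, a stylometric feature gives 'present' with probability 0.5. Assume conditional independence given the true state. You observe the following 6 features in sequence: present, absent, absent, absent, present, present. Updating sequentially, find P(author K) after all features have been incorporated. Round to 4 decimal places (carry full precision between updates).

0.2832

Each posterior becomes the prior for the next update.
After 'present': P(author K) = 0.7·0.4000 / (0.7·0.4000 + 0.5·0.6000) ≈ 0.4828
After 'absent': P(author K) = 0.3·0.4828 / (0.3·0.4828 + 0.5·0.5172) ≈ 0.3590
After 'absent': P(author K) = 0.3·0.3590 / (0.3·0.3590 + 0.5·0.6410) ≈ 0.2515
After 'absent': P(author K) = 0.3·0.2515 / (0.3·0.2515 + 0.5·0.7485) ≈ 0.1678
After 'present': P(author K) = 0.7·0.1678 / (0.7·0.1678 + 0.5·0.8322) ≈ 0.2201
After 'present': P(author K) = 0.7·0.2201 / (0.7·0.2201 + 0.5·0.7799) ≈ 0.2832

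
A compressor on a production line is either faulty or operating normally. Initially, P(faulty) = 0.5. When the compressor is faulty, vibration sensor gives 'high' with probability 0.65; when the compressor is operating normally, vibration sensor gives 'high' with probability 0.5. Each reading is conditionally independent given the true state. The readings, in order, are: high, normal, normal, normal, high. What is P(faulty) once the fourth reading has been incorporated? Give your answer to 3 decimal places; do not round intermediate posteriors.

After 'high': P(faulty) = 0.65·0.5000 / (0.65·0.5000 + 0.5·0.5000) ≈ 0.5652
After 'normal': P(faulty) = 0.35·0.5652 / (0.35·0.5652 + 0.5·0.4348) ≈ 0.4764
After 'normal': P(faulty) = 0.35·0.4764 / (0.35·0.4764 + 0.5·0.5236) ≈ 0.3891
After 'normal': P(faulty) = 0.35·0.3891 / (0.35·0.3891 + 0.5·0.6109) ≈ 0.3084

0.308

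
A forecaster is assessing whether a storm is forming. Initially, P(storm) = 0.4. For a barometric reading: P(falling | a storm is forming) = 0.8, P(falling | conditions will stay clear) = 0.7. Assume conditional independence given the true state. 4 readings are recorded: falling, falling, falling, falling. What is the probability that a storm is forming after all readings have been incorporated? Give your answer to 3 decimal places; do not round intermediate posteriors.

0.532

After 'falling': P(storm) = 0.8·0.4000 / (0.8·0.4000 + 0.7·0.6000) ≈ 0.4324
After 'falling': P(storm) = 0.8·0.4324 / (0.8·0.4324 + 0.7·0.5676) ≈ 0.4655
After 'falling': P(storm) = 0.8·0.4655 / (0.8·0.4655 + 0.7·0.5345) ≈ 0.4988
After 'falling': P(storm) = 0.8·0.4988 / (0.8·0.4988 + 0.7·0.5012) ≈ 0.5321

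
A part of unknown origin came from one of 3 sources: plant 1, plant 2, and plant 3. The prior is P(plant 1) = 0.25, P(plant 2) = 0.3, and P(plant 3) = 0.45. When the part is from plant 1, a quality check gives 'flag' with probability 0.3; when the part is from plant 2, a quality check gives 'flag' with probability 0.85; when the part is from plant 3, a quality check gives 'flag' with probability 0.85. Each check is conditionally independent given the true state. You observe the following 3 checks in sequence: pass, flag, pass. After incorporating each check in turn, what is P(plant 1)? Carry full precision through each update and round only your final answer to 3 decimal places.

0.719

After 'pass': normaliser = 0.7·0.2500 + 0.15·0.3000 + 0.15·0.4500; P(plant 1) ≈ 0.6087, P(plant 2) ≈ 0.1565, P(plant 3) ≈ 0.2348
After 'flag': normaliser = 0.3·0.6087 + 0.85·0.1565 + 0.85·0.2348; P(plant 1) ≈ 0.3544, P(plant 2) ≈ 0.2582, P(plant 3) ≈ 0.3873
After 'pass': normaliser = 0.7·0.3544 + 0.15·0.2582 + 0.15·0.3873; P(plant 1) ≈ 0.7193, P(plant 2) ≈ 0.1123, P(plant 3) ≈ 0.1684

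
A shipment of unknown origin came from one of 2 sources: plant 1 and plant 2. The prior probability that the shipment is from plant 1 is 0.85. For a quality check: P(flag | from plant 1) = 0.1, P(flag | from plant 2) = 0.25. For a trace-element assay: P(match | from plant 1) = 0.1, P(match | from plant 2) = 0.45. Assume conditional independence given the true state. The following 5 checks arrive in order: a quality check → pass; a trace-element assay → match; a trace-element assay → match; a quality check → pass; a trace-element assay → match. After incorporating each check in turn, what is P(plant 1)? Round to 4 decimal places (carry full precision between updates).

Each posterior becomes the prior for the next update.
After a quality check='pass': P(plant 1) = 0.9·0.8500 / (0.9·0.8500 + 0.75·0.1500) ≈ 0.8718
After a trace-element assay='match': P(plant 1) = 0.1·0.8718 / (0.1·0.8718 + 0.45·0.1282) ≈ 0.6018
After a trace-element assay='match': P(plant 1) = 0.1·0.6018 / (0.1·0.6018 + 0.45·0.3982) ≈ 0.2514
After a quality check='pass': P(plant 1) = 0.9·0.2514 / (0.9·0.2514 + 0.75·0.7486) ≈ 0.2872
After a trace-element assay='match': P(plant 1) = 0.1·0.2872 / (0.1·0.2872 + 0.45·0.7128) ≈ 0.0822

0.0822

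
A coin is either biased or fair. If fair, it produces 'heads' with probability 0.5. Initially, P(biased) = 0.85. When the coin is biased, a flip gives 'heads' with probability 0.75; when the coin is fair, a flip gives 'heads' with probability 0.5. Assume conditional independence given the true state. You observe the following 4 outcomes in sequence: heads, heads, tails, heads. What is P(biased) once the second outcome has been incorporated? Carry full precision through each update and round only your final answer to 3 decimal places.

After 'heads': P(biased) = 0.75·0.8500 / (0.75·0.8500 + 0.5·0.1500) ≈ 0.8947
After 'heads': P(biased) = 0.75·0.8947 / (0.75·0.8947 + 0.5·0.1053) ≈ 0.9273

0.927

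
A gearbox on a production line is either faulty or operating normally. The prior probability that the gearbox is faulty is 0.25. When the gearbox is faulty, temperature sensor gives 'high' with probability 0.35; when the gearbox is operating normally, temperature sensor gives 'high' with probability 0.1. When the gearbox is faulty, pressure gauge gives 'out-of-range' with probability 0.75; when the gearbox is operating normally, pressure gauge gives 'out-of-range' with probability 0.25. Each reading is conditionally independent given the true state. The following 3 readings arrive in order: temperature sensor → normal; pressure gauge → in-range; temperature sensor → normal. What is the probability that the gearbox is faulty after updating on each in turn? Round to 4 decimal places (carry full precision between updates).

0.0548

After temperature sensor='normal': P(faulty) = 0.65·0.2500 / (0.65·0.2500 + 0.9·0.7500) ≈ 0.1940
After pressure gauge='in-range': P(faulty) = 0.25·0.1940 / (0.25·0.1940 + 0.75·0.8060) ≈ 0.0743
After temperature sensor='normal': P(faulty) = 0.65·0.0743 / (0.65·0.0743 + 0.9·0.9257) ≈ 0.0548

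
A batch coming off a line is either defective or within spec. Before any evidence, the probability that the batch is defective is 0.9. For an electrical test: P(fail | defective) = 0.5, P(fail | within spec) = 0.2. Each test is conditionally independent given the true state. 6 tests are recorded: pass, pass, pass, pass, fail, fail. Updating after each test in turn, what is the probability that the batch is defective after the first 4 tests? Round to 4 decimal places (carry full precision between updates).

After 'pass': P(defective) = 0.5·0.9000 / (0.5·0.9000 + 0.8·0.1000) ≈ 0.8491
After 'pass': P(defective) = 0.5·0.8491 / (0.5·0.8491 + 0.8·0.1509) ≈ 0.7785
After 'pass': P(defective) = 0.5·0.7785 / (0.5·0.7785 + 0.8·0.2215) ≈ 0.6872
After 'pass': P(defective) = 0.5·0.6872 / (0.5·0.6872 + 0.8·0.3128) ≈ 0.5786

0.5786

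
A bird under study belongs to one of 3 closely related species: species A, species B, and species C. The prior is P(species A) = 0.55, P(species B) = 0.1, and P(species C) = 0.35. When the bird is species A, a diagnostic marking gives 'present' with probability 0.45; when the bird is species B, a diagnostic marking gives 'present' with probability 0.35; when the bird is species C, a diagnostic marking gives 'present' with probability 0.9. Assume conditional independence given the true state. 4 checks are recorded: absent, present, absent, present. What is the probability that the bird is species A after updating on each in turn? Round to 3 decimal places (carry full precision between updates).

After 'absent': normaliser = 0.55·0.5500 + 0.65·0.1000 + 0.1·0.3500; P(species A) ≈ 0.7516, P(species B) ≈ 0.1615, P(species C) ≈ 0.0870
After 'present': normaliser = 0.45·0.7516 + 0.35·0.1615 + 0.9·0.0870; P(species A) ≈ 0.7150, P(species B) ≈ 0.1195, P(species C) ≈ 0.1655
After 'absent': normaliser = 0.55·0.7150 + 0.65·0.1195 + 0.1·0.1655; P(species A) ≈ 0.8067, P(species B) ≈ 0.1593, P(species C) ≈ 0.0339
After 'present': normaliser = 0.45·0.8067 + 0.35·0.1593 + 0.9·0.0339; P(species A) ≈ 0.8079, P(species B) ≈ 0.1241, P(species C) ≈ 0.0680

0.808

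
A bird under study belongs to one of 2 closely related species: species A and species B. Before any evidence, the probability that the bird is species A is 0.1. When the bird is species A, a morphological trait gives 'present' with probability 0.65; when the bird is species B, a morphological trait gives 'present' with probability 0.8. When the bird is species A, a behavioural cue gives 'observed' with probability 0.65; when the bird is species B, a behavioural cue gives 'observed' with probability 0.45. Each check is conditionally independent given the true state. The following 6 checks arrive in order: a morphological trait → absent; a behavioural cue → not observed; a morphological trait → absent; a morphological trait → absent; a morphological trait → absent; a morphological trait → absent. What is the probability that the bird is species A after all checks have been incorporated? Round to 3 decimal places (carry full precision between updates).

0.537

After a morphological trait='absent': P(species A) = 0.35·0.1000 / (0.35·0.1000 + 0.2·0.9000) ≈ 0.1628
After a behavioural cue='not observed': P(species A) = 0.35·0.1628 / (0.35·0.1628 + 0.55·0.8372) ≈ 0.1101
After a morphological trait='absent': P(species A) = 0.35·0.1101 / (0.35·0.1101 + 0.2·0.8899) ≈ 0.1780
After a morphological trait='absent': P(species A) = 0.35·0.1780 / (0.35·0.1780 + 0.2·0.8220) ≈ 0.2748
After a morphological trait='absent': P(species A) = 0.35·0.2748 / (0.35·0.2748 + 0.2·0.7252) ≈ 0.3987
After a morphological trait='absent': P(species A) = 0.35·0.3987 / (0.35·0.3987 + 0.2·0.6013) ≈ 0.5371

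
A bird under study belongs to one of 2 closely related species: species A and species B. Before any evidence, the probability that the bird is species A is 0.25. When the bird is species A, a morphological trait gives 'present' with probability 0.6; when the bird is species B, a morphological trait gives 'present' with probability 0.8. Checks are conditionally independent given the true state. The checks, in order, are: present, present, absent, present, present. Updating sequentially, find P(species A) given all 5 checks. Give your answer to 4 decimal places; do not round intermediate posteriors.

0.1742

After 'present': P(species A) = 0.6·0.2500 / (0.6·0.2500 + 0.8·0.7500) ≈ 0.2000
After 'present': P(species A) = 0.6·0.2000 / (0.6·0.2000 + 0.8·0.8000) ≈ 0.1579
After 'absent': P(species A) = 0.4·0.1579 / (0.4·0.1579 + 0.2·0.8421) ≈ 0.2727
After 'present': P(species A) = 0.6·0.2727 / (0.6·0.2727 + 0.8·0.7273) ≈ 0.2195
After 'present': P(species A) = 0.6·0.2195 / (0.6·0.2195 + 0.8·0.7805) ≈ 0.1742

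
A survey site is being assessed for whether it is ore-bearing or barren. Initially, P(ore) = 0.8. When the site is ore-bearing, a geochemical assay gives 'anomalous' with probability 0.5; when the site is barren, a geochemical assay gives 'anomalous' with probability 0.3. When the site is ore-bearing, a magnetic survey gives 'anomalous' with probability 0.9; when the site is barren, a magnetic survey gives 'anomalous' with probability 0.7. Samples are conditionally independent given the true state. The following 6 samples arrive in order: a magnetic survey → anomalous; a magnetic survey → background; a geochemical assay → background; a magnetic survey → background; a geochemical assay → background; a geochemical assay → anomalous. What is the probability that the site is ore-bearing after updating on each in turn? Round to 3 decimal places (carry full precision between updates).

After a magnetic survey='anomalous': P(ore) = 0.9·0.8000 / (0.9·0.8000 + 0.7·0.2000) ≈ 0.8372
After a magnetic survey='background': P(ore) = 0.1·0.8372 / (0.1·0.8372 + 0.3·0.1628) ≈ 0.6316
After a geochemical assay='background': P(ore) = 0.5·0.6316 / (0.5·0.6316 + 0.7·0.3684) ≈ 0.5505
After a magnetic survey='background': P(ore) = 0.1·0.5505 / (0.1·0.5505 + 0.3·0.4495) ≈ 0.2899
After a geochemical assay='background': P(ore) = 0.5·0.2899 / (0.5·0.2899 + 0.7·0.7101) ≈ 0.2257
After a geochemical assay='anomalous': P(ore) = 0.5·0.2257 / (0.5·0.2257 + 0.3·0.7743) ≈ 0.3270

0.327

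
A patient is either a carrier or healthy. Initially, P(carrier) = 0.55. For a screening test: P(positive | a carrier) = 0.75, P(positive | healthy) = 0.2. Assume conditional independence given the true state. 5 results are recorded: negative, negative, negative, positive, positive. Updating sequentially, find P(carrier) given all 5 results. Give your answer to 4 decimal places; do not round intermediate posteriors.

Apply Bayes' rule sequentially, carrying P(carrier) forward.
After 'negative': P(carrier) = 0.25·0.5500 / (0.25·0.5500 + 0.8·0.4500) ≈ 0.2764
After 'negative': P(carrier) = 0.25·0.2764 / (0.25·0.2764 + 0.8·0.7236) ≈ 0.1066
After 'negative': P(carrier) = 0.25·0.1066 / (0.25·0.1066 + 0.8·0.8934) ≈ 0.0360
After 'positive': P(carrier) = 0.75·0.0360 / (0.75·0.0360 + 0.2·0.9640) ≈ 0.1227
After 'positive': P(carrier) = 0.75·0.1227 / (0.75·0.1227 + 0.2·0.8773) ≈ 0.3441

0.3441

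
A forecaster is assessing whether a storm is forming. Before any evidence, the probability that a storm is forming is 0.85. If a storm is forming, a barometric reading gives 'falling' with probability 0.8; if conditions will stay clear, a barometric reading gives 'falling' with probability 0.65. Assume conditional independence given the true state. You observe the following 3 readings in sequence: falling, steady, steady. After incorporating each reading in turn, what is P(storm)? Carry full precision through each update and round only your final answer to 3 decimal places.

0.695

After 'falling': P(storm) = 0.8·0.8500 / (0.8·0.8500 + 0.65·0.1500) ≈ 0.8746
After 'steady': P(storm) = 0.2·0.8746 / (0.2·0.8746 + 0.35·0.1254) ≈ 0.7994
After 'steady': P(storm) = 0.2·0.7994 / (0.2·0.7994 + 0.35·0.2006) ≈ 0.6949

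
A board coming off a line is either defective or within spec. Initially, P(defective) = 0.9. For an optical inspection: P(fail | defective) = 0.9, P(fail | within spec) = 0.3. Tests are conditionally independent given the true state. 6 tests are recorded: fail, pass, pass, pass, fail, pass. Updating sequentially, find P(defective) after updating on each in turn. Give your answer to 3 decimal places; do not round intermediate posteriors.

After 'fail': P(defective) = 0.9·0.9000 / (0.9·0.9000 + 0.3·0.1000) ≈ 0.9643
After 'pass': P(defective) = 0.1·0.9643 / (0.1·0.9643 + 0.7·0.0357) ≈ 0.7941
After 'pass': P(defective) = 0.1·0.7941 / (0.1·0.7941 + 0.7·0.2059) ≈ 0.3553
After 'pass': P(defective) = 0.1·0.3553 / (0.1·0.3553 + 0.7·0.6447) ≈ 0.0730
After 'fail': P(defective) = 0.9·0.0730 / (0.9·0.0730 + 0.3·0.9270) ≈ 0.1910
After 'pass': P(defective) = 0.1·0.1910 / (0.1·0.1910 + 0.7·0.8090) ≈ 0.0326

0.033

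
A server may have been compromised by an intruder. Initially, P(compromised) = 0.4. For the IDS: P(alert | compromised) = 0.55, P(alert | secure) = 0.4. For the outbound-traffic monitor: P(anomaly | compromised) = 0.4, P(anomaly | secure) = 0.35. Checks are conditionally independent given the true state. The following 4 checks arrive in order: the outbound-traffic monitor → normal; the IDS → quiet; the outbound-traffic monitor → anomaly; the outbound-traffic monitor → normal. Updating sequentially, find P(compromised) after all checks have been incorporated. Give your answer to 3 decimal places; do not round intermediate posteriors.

0.327

After the outbound-traffic monitor='normal': P(compromised) = 0.6·0.4000 / (0.6·0.4000 + 0.65·0.6000) ≈ 0.3810
After the IDS='quiet': P(compromised) = 0.45·0.3810 / (0.45·0.3810 + 0.6·0.6190) ≈ 0.3158
After the outbound-traffic monitor='anomaly': P(compromised) = 0.4·0.3158 / (0.4·0.3158 + 0.35·0.6842) ≈ 0.3453
After the outbound-traffic monitor='normal': P(compromised) = 0.6·0.3453 / (0.6·0.3453 + 0.65·0.6547) ≈ 0.3275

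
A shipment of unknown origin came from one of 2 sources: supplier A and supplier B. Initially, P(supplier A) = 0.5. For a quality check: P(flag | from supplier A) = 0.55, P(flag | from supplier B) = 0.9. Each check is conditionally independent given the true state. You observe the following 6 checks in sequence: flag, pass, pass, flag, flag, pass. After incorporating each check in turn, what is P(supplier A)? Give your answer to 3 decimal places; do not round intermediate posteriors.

0.954

After 'flag': P(supplier A) = 0.55·0.5000 / (0.55·0.5000 + 0.9·0.5000) ≈ 0.3793
After 'pass': P(supplier A) = 0.45·0.3793 / (0.45·0.3793 + 0.1·0.6207) ≈ 0.7333
After 'pass': P(supplier A) = 0.45·0.7333 / (0.45·0.7333 + 0.1·0.2667) ≈ 0.9252
After 'flag': P(supplier A) = 0.55·0.9252 / (0.55·0.9252 + 0.9·0.0748) ≈ 0.8832
After 'flag': P(supplier A) = 0.55·0.8832 / (0.55·0.8832 + 0.9·0.1168) ≈ 0.8221
After 'pass': P(supplier A) = 0.45·0.8221 / (0.45·0.8221 + 0.1·0.1779) ≈ 0.9541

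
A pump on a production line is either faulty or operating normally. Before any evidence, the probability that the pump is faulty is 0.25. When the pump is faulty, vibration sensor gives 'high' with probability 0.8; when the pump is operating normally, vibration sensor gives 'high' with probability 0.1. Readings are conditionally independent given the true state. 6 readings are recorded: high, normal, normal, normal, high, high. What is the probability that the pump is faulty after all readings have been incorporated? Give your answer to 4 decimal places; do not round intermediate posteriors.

0.6519

After 'high': P(faulty) = 0.8·0.2500 / (0.8·0.2500 + 0.1·0.7500) ≈ 0.7273
After 'normal': P(faulty) = 0.2·0.7273 / (0.2·0.7273 + 0.9·0.2727) ≈ 0.3721
After 'normal': P(faulty) = 0.2·0.3721 / (0.2·0.3721 + 0.9·0.6279) ≈ 0.1164
After 'normal': P(faulty) = 0.2·0.1164 / (0.2·0.1164 + 0.9·0.8836) ≈ 0.0284
After 'high': P(faulty) = 0.8·0.0284 / (0.8·0.0284 + 0.1·0.9716) ≈ 0.1897
After 'high': P(faulty) = 0.8·0.1897 / (0.8·0.1897 + 0.1·0.8103) ≈ 0.6519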